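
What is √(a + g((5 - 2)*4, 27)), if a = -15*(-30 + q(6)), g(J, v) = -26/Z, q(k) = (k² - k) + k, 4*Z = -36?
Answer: 28*I/3 ≈ 9.3333*I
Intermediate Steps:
Z = -9 (Z = (¼)*(-36) = -9)
q(k) = k²
g(J, v) = 26/9 (g(J, v) = -26/(-9) = -26*(-⅑) = 26/9)
a = -90 (a = -15*(-30 + 6²) = -15*(-30 + 36) = -15*6 = -90)
√(a + g((5 - 2)*4, 27)) = √(-90 + 26/9) = √(-784/9) = 28*I/3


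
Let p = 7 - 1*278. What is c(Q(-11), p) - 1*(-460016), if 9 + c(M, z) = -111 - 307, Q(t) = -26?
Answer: 459589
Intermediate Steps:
p = -271 (p = 7 - 278 = -271)
c(M, z) = -427 (c(M, z) = -9 + (-111 - 307) = -9 - 418 = -427)
c(Q(-11), p) - 1*(-460016) = -427 - 1*(-460016) = -427 + 460016 = 459589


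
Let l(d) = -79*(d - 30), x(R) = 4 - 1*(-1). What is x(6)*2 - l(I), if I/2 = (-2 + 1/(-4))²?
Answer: -12481/8 ≈ -1560.1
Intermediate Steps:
x(R) = 5 (x(R) = 4 + 1 = 5)
I = 81/8 (I = 2*(-2 + 1/(-4))² = 2*(-2 - ¼)² = 2*(-9/4)² = 2*(81/16) = 81/8 ≈ 10.125)
l(d) = 2370 - 79*d (l(d) = -79*(-30 + d) = 2370 - 79*d)
x(6)*2 - l(I) = 5*2 - (2370 - 79*81/8) = 10 - (2370 - 6399/8) = 10 - 1*12561/8 = 10 - 12561/8 = -12481/8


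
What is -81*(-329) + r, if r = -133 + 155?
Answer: 26671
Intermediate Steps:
r = 22
-81*(-329) + r = -81*(-329) + 22 = 26649 + 22 = 26671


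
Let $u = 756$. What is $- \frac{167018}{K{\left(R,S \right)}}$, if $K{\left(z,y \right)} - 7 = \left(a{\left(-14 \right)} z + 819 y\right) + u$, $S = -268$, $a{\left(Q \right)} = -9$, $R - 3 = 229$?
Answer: $\frac{167018}{220817} \approx 0.75636$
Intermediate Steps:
$R = 232$ ($R = 3 + 229 = 232$)
$K{\left(z,y \right)} = 763 - 9 z + 819 y$ ($K{\left(z,y \right)} = 7 + \left(\left(- 9 z + 819 y\right) + 756\right) = 7 + \left(756 - 9 z + 819 y\right) = 763 - 9 z + 819 y$)
$- \frac{167018}{K{\left(R,S \right)}} = - \frac{167018}{763 - 2088 + 819 \left(-268\right)} = - \frac{167018}{763 - 2088 - 219492} = - \frac{167018}{-220817} = \left(-167018\right) \left(- \frac{1}{220817}\right) = \frac{167018}{220817}$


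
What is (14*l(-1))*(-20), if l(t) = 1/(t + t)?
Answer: 140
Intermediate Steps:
l(t) = 1/(2*t)
(14*l(-1))*(-20) = (14*((½)/(-1)))*(-20) = (14*((½)*(-1)))*(-20) = (14*(-½))*(-20) = -7*(-20) = 140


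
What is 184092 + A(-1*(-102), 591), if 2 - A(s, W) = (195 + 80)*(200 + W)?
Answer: -33431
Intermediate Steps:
A(s, W) = -54998 - 275*W (A(s, W) = 2 - (195 + 80)*(200 + W) = 2 - 275*(200 + W) = 2 - (55000 + 275*W) = 2 + (-55000 - 275*W) = -54998 - 275*W)
184092 + A(-1*(-102), 591) = 184092 + (-54998 - 275*591) = 184092 + (-54998 - 162525) = 184092 - 217523 = -33431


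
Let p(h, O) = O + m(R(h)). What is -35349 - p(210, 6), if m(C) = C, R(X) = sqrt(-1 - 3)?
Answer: -35355 - 2*I ≈ -35355.0 - 2.0*I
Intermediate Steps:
R(X) = 2*I (R(X) = sqrt(-4) = 2*I)
p(h, O) = O + 2*I
-35349 - p(210, 6) = -35349 - (6 + 2*I) = -35349 + (-6 - 2*I) = -35355 - 2*I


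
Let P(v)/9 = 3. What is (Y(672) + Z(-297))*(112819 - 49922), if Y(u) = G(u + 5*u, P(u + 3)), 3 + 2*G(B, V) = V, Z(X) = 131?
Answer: 8994271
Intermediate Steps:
P(v) = 27 (P(v) = 9*3 = 27)
G(B, V) = -3/2 + V/2
Y(u) = 12 (Y(u) = -3/2 + (1/2)*27 = -3/2 + 27/2 = 12)
(Y(672) + Z(-297))*(112819 - 49922) = (12 + 131)*(112819 - 49922) = 143*62897 = 8994271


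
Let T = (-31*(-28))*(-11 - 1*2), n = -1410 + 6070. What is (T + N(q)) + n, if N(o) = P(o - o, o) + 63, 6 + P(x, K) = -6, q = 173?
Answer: -6573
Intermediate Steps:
P(x, K) = -12 (P(x, K) = -6 - 6 = -12)
n = 4660
N(o) = 51 (N(o) = -12 + 63 = 51)
T = -11284 (T = 868*(-11 - 2) = 868*(-13) = -11284)
(T + N(q)) + n = (-11284 + 51) + 4660 = -11233 + 4660 = -6573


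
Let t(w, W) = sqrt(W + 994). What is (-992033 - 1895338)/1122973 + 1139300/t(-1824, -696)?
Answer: -2887371/1122973 + 569650*sqrt(298)/149 ≈ 65995.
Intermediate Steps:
t(w, W) = sqrt(994 + W)
(-992033 - 1895338)/1122973 + 1139300/t(-1824, -696) = (-992033 - 1895338)/1122973 + 1139300/(sqrt(994 - 696)) = -2887371*1/1122973 + 1139300/(sqrt(298)) = -2887371/1122973 + 1139300*(sqrt(298)/298) = -2887371/1122973 + 569650*sqrt(298)/149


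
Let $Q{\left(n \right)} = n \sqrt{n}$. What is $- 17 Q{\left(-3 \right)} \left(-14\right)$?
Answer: $- 714 i \sqrt{3} \approx - 1236.7 i$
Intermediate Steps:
$Q{\left(n \right)} = n^{\frac{3}{2}}$
$- 17 Q{\left(-3 \right)} \left(-14\right) = - 17 \left(-3\right)^{\frac{3}{2}} \left(-14\right) = - 17 \left(- 3 i \sqrt{3}\right) \left(-14\right) = 51 i \sqrt{3} \left(-14\right) = - 714 i \sqrt{3}$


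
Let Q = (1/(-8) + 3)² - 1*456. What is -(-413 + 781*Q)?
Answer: 22405987/64 ≈ 3.5009e+5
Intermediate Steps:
Q = -28655/64 (Q = (-⅛ + 3)² - 456 = (23/8)² - 456 = 529/64 - 456 = -28655/64 ≈ -447.73)
-(-413 + 781*Q) = -(-413 + 781*(-28655/64)) = -(-413 - 22379555/64) = -1*(-22405987/64) = 22405987/64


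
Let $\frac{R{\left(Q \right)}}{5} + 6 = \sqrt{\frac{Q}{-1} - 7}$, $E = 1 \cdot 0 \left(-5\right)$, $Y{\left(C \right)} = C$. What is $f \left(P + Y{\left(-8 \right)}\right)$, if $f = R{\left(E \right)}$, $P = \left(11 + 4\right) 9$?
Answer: $-3810 + 635 i \sqrt{7} \approx -3810.0 + 1680.1 i$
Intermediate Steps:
$E = 0$ ($E = 0 \left(-5\right) = 0$)
$P = 135$ ($P = 15 \cdot 9 = 135$)
$R{\left(Q \right)} = -30 + 5 \sqrt{-7 - Q}$ ($R{\left(Q \right)} = -30 + 5 \sqrt{\frac{Q}{-1} - 7} = -30 + 5 \sqrt{Q \left(-1\right) - 7} = -30 + 5 \sqrt{- Q - 7} = -30 + 5 \sqrt{-7 - Q}$)
$f = -30 + 5 i \sqrt{7}$ ($f = -30 + 5 \sqrt{-7 - 0} = -30 + 5 \sqrt{-7 + 0} = -30 + 5 \sqrt{-7} = -30 + 5 i \sqrt{7} \approx -30.0 + 13.229 i$)
$f \left(P + Y{\left(-8 \right)}\right) = \left(-30 + 5 i \sqrt{7}\right) \left(135 - 8\right) = \left(-30 + 5 i \sqrt{7}\right) 127 = -3810 + 635 i \sqrt{7}$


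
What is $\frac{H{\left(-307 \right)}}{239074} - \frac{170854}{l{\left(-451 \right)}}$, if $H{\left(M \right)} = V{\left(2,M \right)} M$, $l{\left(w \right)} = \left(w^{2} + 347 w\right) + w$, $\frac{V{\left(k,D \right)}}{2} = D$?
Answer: $- \frac{1458656891}{504804751} \approx -2.8895$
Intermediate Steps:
$V{\left(k,D \right)} = 2 D$
$l{\left(w \right)} = w^{2} + 348 w$
$H{\left(M \right)} = 2 M^{2}$ ($H{\left(M \right)} = 2 M M = 2 M^{2}$)
$\frac{H{\left(-307 \right)}}{239074} - \frac{170854}{l{\left(-451 \right)}} = \frac{2 \left(-307\right)^{2}}{239074} - \frac{170854}{\left(-451\right) \left(348 - 451\right)} = 2 \cdot 94249 \cdot \frac{1}{239074} - \frac{170854}{\left(-451\right) \left(-103\right)} = 188498 \cdot \frac{1}{239074} - \frac{170854}{46453} = \frac{94249}{119537} - \frac{170854}{46453} = - \frac{1458656891}{504804751}$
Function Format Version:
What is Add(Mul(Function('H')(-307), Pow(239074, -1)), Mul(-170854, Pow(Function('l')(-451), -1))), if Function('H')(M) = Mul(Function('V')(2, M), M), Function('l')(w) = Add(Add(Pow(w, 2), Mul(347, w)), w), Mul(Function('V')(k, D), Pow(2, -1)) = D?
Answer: Rational(-1458656891, 504804751) ≈ -2.8895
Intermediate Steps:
Function('V')(k, D) = Mul(2, D)
Function('l')(w) = Add(Pow(w, 2), Mul(348, w))
Function('H')(M) = Mul(2, Pow(M, 2)) (Function('H')(M) = Mul(Mul(2, M), M) = Mul(2, Pow(M, 2)))
Add(Mul(Function('H')(-307), Pow(239074, -1)), Mul(-170854, Pow(Function('l')(-451), -1))) = Add(Mul(Mul(2, Pow(-307, 2)), Pow(239074, -1)), Mul(-170854, Pow(Mul(-451, Add(348, -451)), -1))) = Add(Mul(Mul(2, 94249), Rational(1, 239074)), Mul(-170854, Pow(Mul(-451, -103), -1))) = Add(Mul(188498, Rational(1, 239074)), Mul(-170854, Pow(46453, -1))) = Add(Rational(94249, 119537), Mul(-170854, Rational(1, 46453))) = Add(Rational(94249, 119537), Rational(-170854, 46453)) = Rational(-1458656891, 504804751)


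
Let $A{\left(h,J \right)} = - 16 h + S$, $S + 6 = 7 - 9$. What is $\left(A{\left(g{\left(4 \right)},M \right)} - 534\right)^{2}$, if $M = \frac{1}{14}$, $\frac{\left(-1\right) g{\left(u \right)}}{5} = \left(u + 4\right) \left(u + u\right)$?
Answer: $20958084$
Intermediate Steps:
$S = -8$ ($S = -6 + \left(7 - 9\right) = -6 - 2 = -8$)
$g{\left(u \right)} = - 10 u \left(4 + u\right)$ ($g{\left(u \right)} = - 5 \left(u + 4\right) \left(u + u\right) = - 5 \left(4 + u\right) 2 u = - 5 \cdot 2 u \left(4 + u\right) = - 10 u \left(4 + u\right)$)
$M = \frac{1}{14} \approx 0.071429$
$A{\left(h,J \right)} = -8 - 16 h$ ($A{\left(h,J \right)} = - 16 h - 8 = -8 - 16 h$)
$\left(A{\left(g{\left(4 \right)},M \right)} - 534\right)^{2} = \left(\left(-8 - 16 \left(\left(-10\right) 4 \left(4 + 4\right)\right)\right) - 534\right)^{2} = \left(\left(-8 - 16 \left(\left(-10\right) 4 \cdot 8\right)\right) - 534\right)^{2} = \left(\left(-8 - -5120\right) - 534\right)^{2} = \left(\left(-8 + 5120\right) - 534\right)^{2} = \left(5112 - 534\right)^{2} = 4578^{2} = 20958084$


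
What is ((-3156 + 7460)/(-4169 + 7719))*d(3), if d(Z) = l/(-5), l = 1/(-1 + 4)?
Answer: -2152/26625 ≈ -0.080826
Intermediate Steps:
l = ⅓ (l = 1/3 = ⅓ ≈ 0.33333)
d(Z) = -1/15 (d(Z) = (⅓)/(-5) = (⅓)*(-⅕) = -1/15)
((-3156 + 7460)/(-4169 + 7719))*d(3) = ((-3156 + 7460)/(-4169 + 7719))*(-1/15) = (4304/3550)*(-1/15) = (4304*(1/3550))*(-1/15) = (2152/1775)*(-1/15) = -2152/26625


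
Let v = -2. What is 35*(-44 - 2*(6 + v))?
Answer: -1820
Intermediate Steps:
35*(-44 - 2*(6 + v)) = 35*(-44 - 2*(6 - 2)) = 35*(-44 - 2*4) = 35*(-44 - 8) = 35*(-52) = -1820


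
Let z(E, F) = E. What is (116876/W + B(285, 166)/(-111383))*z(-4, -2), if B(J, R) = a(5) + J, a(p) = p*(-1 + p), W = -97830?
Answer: 26095675316/5448299445 ≈ 4.7897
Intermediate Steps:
B(J, R) = 20 + J (B(J, R) = 5*(-1 + 5) + J = 5*4 + J = 20 + J)
(116876/W + B(285, 166)/(-111383))*z(-4, -2) = (116876/(-97830) + (20 + 285)/(-111383))*(-4) = (116876*(-1/97830) + 305*(-1/111383))*(-4) = (-58438/48915 - 305/111383)*(-4) = -6523918829/5448299445*(-4) = 26095675316/5448299445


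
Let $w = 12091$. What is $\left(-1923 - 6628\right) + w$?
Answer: $3540$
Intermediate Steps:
$\left(-1923 - 6628\right) + w = \left(-1923 - 6628\right) + 12091 = -8551 + 12091 = 3540$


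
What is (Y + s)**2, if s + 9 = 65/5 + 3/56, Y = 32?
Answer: 4076361/3136 ≈ 1299.9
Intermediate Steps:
s = 227/56 (s = -9 + (65/5 + 3/56) = -9 + (65*(1/5) + 3*(1/56)) = -9 + (13 + 3/56) = -9 + 731/56 = 227/56 ≈ 4.0536)
(Y + s)**2 = (32 + 227/56)**2 = (2019/56)**2 = 4076361/3136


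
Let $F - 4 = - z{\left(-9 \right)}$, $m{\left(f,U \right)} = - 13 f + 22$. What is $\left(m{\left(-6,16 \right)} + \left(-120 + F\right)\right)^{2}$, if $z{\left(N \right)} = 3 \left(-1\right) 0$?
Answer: $256$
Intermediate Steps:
$m{\left(f,U \right)} = 22 - 13 f$
$z{\left(N \right)} = 0$ ($z{\left(N \right)} = \left(-3\right) 0 = 0$)
$F = 4$ ($F = 4 - 0 = 4 + 0 = 4$)
$\left(m{\left(-6,16 \right)} + \left(-120 + F\right)\right)^{2} = \left(\left(22 - -78\right) + \left(-120 + 4\right)\right)^{2} = \left(\left(22 + 78\right) - 116\right)^{2} = \left(100 - 116\right)^{2} = \left(-16\right)^{2} = 256$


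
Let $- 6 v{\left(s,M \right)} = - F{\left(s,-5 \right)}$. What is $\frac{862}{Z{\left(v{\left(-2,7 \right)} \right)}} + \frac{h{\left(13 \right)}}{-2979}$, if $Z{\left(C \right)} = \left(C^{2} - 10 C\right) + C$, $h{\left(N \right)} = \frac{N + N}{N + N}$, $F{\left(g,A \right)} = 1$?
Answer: $- \frac{92444381}{157887} \approx -585.51$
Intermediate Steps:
$h{\left(N \right)} = 1$ ($h{\left(N \right)} = \frac{2 N}{2 N} = 2 N \frac{1}{2 N} = 1$)
$v{\left(s,M \right)} = \frac{1}{6}$ ($v{\left(s,M \right)} = - \frac{\left(-1\right) 1}{6} = \left(- \frac{1}{6}\right) \left(-1\right) = \frac{1}{6}$)
$Z{\left(C \right)} = C^{2} - 9 C$
$\frac{862}{Z{\left(v{\left(-2,7 \right)} \right)}} + \frac{h{\left(13 \right)}}{-2979} = \frac{862}{\frac{1}{6} \left(-9 + \frac{1}{6}\right)} + 1 \frac{1}{-2979} = \frac{862}{\frac{1}{6} \left(- \frac{53}{6}\right)} + 1 \left(- \frac{1}{2979}\right) = \frac{862}{- \frac{53}{36}} - \frac{1}{2979} = 862 \left(- \frac{36}{53}\right) - \frac{1}{2979} = - \frac{31032}{53} - \frac{1}{2979} = - \frac{92444381}{157887}$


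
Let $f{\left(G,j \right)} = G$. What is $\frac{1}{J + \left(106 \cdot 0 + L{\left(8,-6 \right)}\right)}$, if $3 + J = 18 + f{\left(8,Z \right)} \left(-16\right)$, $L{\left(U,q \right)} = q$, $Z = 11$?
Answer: $- \frac{1}{119} \approx -0.0084034$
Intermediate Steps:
$J = -113$ ($J = -3 + \left(18 + 8 \left(-16\right)\right) = -3 + \left(18 - 128\right) = -3 - 110 = -113$)
$\frac{1}{J + \left(106 \cdot 0 + L{\left(8,-6 \right)}\right)} = \frac{1}{-113 + \left(106 \cdot 0 - 6\right)} = \frac{1}{-113 + \left(0 - 6\right)} = \frac{1}{-113 - 6} = \frac{1}{-119} = - \frac{1}{119}$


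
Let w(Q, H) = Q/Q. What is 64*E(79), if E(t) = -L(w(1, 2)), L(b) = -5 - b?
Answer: 384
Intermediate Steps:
w(Q, H) = 1
E(t) = 6 (E(t) = -(-5 - 1*1) = -(-5 - 1) = -1*(-6) = 6)
64*E(79) = 64*6 = 384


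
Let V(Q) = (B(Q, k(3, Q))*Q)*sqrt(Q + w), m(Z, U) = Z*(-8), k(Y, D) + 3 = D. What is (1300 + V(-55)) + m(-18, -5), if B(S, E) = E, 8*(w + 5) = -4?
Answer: 1444 + 17545*I*sqrt(2) ≈ 1444.0 + 24812.0*I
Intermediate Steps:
w = -11/2 (w = -5 + (1/8)*(-4) = -5 - 1/2 = -11/2 ≈ -5.5000)
k(Y, D) = -3 + D
m(Z, U) = -8*Z
V(Q) = Q*sqrt(-11/2 + Q)*(-3 + Q) (V(Q) = ((-3 + Q)*Q)*sqrt(Q - 11/2) = (Q*(-3 + Q))*sqrt(-11/2 + Q) = Q*sqrt(-11/2 + Q)*(-3 + Q))
(1300 + V(-55)) + m(-18, -5) = (1300 + (1/2)*(-55)*sqrt(-22 + 4*(-55))*(-3 - 55)) - 8*(-18) = (1300 + (1/2)*(-55)*sqrt(-22 - 220)*(-58)) + 144 = (1300 + (1/2)*(-55)*sqrt(-242)*(-58)) + 144 = (1300 + (1/2)*(-55)*(11*I*sqrt(2))*(-58)) + 144 = (1300 + 17545*I*sqrt(2)) + 144 = 1444 + 17545*I*sqrt(2)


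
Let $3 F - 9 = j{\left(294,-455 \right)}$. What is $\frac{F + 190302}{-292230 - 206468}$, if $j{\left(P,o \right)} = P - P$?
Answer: $- \frac{190305}{498698} \approx -0.3816$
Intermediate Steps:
$j{\left(P,o \right)} = 0$
$F = 3$ ($F = 3 + \frac{1}{3} \cdot 0 = 3 + 0 = 3$)
$\frac{F + 190302}{-292230 - 206468} = \frac{3 + 190302}{-292230 - 206468} = \frac{190305}{-498698} = 190305 \left(- \frac{1}{498698}\right) = - \frac{190305}{498698}$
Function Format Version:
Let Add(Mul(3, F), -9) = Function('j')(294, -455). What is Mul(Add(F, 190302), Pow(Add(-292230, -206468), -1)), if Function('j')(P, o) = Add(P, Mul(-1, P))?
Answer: Rational(-190305, 498698) ≈ -0.38160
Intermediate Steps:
Function('j')(P, o) = 0
F = 3 (F = Add(3, Mul(Rational(1, 3), 0)) = Add(3, 0) = 3)
Mul(Add(F, 190302), Pow(Add(-292230, -206468), -1)) = Mul(Add(3, 190302), Pow(Add(-292230, -206468), -1)) = Mul(190305, Pow(-498698, -1)) = Mul(190305, Rational(-1, 498698)) = Rational(-190305, 498698)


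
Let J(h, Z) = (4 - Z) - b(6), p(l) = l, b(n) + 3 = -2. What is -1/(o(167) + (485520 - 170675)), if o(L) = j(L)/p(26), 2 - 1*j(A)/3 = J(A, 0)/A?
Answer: -334/105158305 ≈ -3.1762e-6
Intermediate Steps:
b(n) = -5 (b(n) = -3 - 2 = -5)
J(h, Z) = 9 - Z (J(h, Z) = (4 - Z) - 1*(-5) = (4 - Z) + 5 = 9 - Z)
j(A) = 6 - 27/A (j(A) = 6 - 3*(9 - 1*0)/A = 6 - 3*(9 + 0)/A = 6 - 27/A)
o(L) = 3/13 - 27/(26*L) (o(L) = (6 - 27/L)/26 = (6 - 27/L)*(1/26) = 3/13 - 27/(26*L))
-1/(o(167) + (485520 - 170675)) = -1/((3/26)*(-9 + 2*167)/167 + (485520 - 170675)) = -1/((3/26)*(1/167)*(-9 + 334) + 314845) = -1/((3/26)*(1/167)*325 + 314845) = -1/(75/334 + 314845) = -1/105158305/334 = -1*334/105158305 = -334/105158305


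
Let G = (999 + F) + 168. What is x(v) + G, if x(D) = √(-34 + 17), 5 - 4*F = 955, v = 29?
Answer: 1859/2 + I*√17 ≈ 929.5 + 4.1231*I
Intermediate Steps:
F = -475/2 (F = 5/4 - ¼*955 = 5/4 - 955/4 = -475/2 ≈ -237.50)
G = 1859/2 (G = (999 - 475/2) + 168 = 1523/2 + 168 = 1859/2 ≈ 929.50)
x(D) = I*√17 (x(D) = √(-17) = I*√17)
x(v) + G = I*√17 + 1859/2 = 1859/2 + I*√17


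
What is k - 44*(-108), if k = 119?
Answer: 4871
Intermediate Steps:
k - 44*(-108) = 119 - 44*(-108) = 119 + 4752 = 4871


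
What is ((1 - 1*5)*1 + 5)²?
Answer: 1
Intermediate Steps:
((1 - 1*5)*1 + 5)² = ((1 - 5)*1 + 5)² = (-4*1 + 5)² = (-4 + 5)² = 1² = 1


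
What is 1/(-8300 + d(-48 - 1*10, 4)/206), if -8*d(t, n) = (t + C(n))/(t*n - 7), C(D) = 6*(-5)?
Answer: -49234/408642211 ≈ -0.00012048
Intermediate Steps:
C(D) = -30
d(t, n) = -(-30 + t)/(8*(-7 + n*t)) (d(t, n) = -(t - 30)/(8*(t*n - 7)) = -(-30 + t)/(8*(n*t - 7)) = -(-30 + t)/(8*(-7 + n*t)))
1/(-8300 + d(-48 - 1*10, 4)/206) = 1/(-8300 + ((30 - (-48 - 1*10))/(8*(-7 + 4*(-48 - 1*10))))/206) = 1/(-8300 + ((30 - (-48 - 10))/(8*(-7 + 4*(-48 - 10))))*(1/206)) = 1/(-8300 + ((30 - 1*(-58))/(8*(-7 + 4*(-58))))*(1/206)) = 1/(-8300 + ((30 + 58)/(8*(-7 - 232)))*(1/206)) = 1/(-8300 + ((1/8)*88/(-239))*(1/206)) = 1/(-8300 + ((1/8)*(-1/239)*88)*(1/206)) = 1/(-8300 - 11/239*1/206) = 1/(-8300 - 11/49234) = 1/(-408642211/49234) = -49234/408642211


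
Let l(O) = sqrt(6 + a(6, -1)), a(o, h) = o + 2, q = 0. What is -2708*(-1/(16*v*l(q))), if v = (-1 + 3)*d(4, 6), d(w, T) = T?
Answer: 677*sqrt(14)/672 ≈ 3.7695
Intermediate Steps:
a(o, h) = 2 + o
l(O) = sqrt(14) (l(O) = sqrt(6 + (2 + 6)) = sqrt(6 + 8) = sqrt(14))
v = 12 (v = (-1 + 3)*6 = 2*6 = 12)
-2708*(-1/(16*v*l(q))) = -2708*(-sqrt(14)/2688) = -(-677)*sqrt(14)/672 = 677*sqrt(14)/672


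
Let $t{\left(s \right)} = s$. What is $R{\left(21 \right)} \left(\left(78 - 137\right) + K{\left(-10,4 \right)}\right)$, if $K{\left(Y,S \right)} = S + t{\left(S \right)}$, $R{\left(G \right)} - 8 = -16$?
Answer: $408$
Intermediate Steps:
$R{\left(G \right)} = -8$ ($R{\left(G \right)} = 8 - 16 = -8$)
$K{\left(Y,S \right)} = 2 S$ ($K{\left(Y,S \right)} = S + S = 2 S$)
$R{\left(21 \right)} \left(\left(78 - 137\right) + K{\left(-10,4 \right)}\right) = - 8 \left(\left(78 - 137\right) + 2 \cdot 4\right) = - 8 \left(\left(78 - 137\right) + 8\right) = - 8 \left(-59 + 8\right) = \left(-8\right) \left(-51\right) = 408$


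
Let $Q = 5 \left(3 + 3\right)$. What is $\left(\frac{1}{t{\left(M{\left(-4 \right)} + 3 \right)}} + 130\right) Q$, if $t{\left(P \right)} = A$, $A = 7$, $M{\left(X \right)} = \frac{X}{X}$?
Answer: $\frac{27330}{7} \approx 3904.3$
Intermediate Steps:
$M{\left(X \right)} = 1$
$Q = 30$ ($Q = 5 \cdot 6 = 30$)
$t{\left(P \right)} = 7$
$\left(\frac{1}{t{\left(M{\left(-4 \right)} + 3 \right)}} + 130\right) Q = \left(\frac{1}{7} + 130\right) 30 = \frac{911}{7} \cdot 30 = \frac{27330}{7}$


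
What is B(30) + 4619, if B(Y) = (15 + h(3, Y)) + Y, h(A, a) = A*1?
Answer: 4667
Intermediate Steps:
h(A, a) = A
B(Y) = 18 + Y (B(Y) = (15 + 3) + Y = 18 + Y)
B(30) + 4619 = (18 + 30) + 4619 = 48 + 4619 = 4667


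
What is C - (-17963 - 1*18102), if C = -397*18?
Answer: 28919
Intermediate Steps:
C = -7146
C - (-17963 - 1*18102) = -7146 - (-17963 - 1*18102) = -7146 - (-17963 - 18102) = -7146 - 1*(-36065) = -7146 + 36065 = 28919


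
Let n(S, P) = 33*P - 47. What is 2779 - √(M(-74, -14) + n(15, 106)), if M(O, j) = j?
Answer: 2779 - √3437 ≈ 2720.4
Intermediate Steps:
n(S, P) = -47 + 33*P
2779 - √(M(-74, -14) + n(15, 106)) = 2779 - √(-14 + (-47 + 33*106)) = 2779 - √(-14 + (-47 + 3498)) = 2779 - √(-14 + 3451) = 2779 - √3437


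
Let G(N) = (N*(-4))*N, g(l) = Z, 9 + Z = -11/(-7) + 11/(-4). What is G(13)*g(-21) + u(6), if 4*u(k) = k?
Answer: 96351/14 ≈ 6882.2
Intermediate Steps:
u(k) = k/4
Z = -285/28 (Z = -9 + (-11/(-7) + 11/(-4)) = -9 + (-11*(-⅐) + 11*(-¼)) = -9 + (11/7 - 11/4) = -9 - 33/28 = -285/28 ≈ -10.179)
g(l) = -285/28
G(N) = -4*N² (G(N) = (-4*N)*N = -4*N²)
G(13)*g(-21) + u(6) = -4*13²*(-285/28) + (¼)*6 = -4*169*(-285/28) + 3/2 = -676*(-285/28) + 3/2 = 48165/7 + 3/2 = 96351/14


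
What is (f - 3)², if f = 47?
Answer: 1936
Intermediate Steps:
(f - 3)² = (47 - 3)² = 44² = 1936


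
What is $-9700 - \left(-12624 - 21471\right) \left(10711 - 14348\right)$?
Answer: $-124013215$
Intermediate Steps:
$-9700 - \left(-12624 - 21471\right) \left(10711 - 14348\right) = -9700 - \left(-34095\right) \left(-3637\right) = -9700 - 124003515 = -124013215$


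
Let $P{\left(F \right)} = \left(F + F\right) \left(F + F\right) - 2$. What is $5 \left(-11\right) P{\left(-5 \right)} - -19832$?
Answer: $14442$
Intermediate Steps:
$P{\left(F \right)} = -2 + 4 F^{2}$ ($P{\left(F \right)} = 2 F 2 F - 2 = 4 F^{2} - 2 = -2 + 4 F^{2}$)
$5 \left(-11\right) P{\left(-5 \right)} - -19832 = 5 \left(-11\right) \left(-2 + 4 \left(-5\right)^{2}\right) - -19832 = - 55 \left(-2 + 4 \cdot 25\right) + 19832 = - 55 \left(-2 + 100\right) + 19832 = \left(-55\right) 98 + 19832 = -5390 + 19832 = 14442$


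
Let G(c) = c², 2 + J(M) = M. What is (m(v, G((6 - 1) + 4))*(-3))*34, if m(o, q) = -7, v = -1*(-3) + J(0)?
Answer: 714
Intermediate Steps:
J(M) = -2 + M
v = 1 (v = -1*(-3) + (-2 + 0) = 3 - 2 = 1)
(m(v, G((6 - 1) + 4))*(-3))*34 = -7*(-3)*34 = 21*34 = 714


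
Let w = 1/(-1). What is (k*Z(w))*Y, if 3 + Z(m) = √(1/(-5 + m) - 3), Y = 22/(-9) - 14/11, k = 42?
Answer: 5152/11 - 2576*I*√114/99 ≈ 468.36 - 277.82*I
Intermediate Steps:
w = -1
Y = -368/99 (Y = 22*(-⅑) - 14*1/11 = -22/9 - 14/11 = -368/99 ≈ -3.7172)
Z(m) = -3 + √(-3 + 1/(-5 + m)) (Z(m) = -3 + √(1/(-5 + m) - 3) = -3 + √(-3 + 1/(-5 + m)))
(k*Z(w))*Y = (42*(-3 + √((16 - 3*(-1))/(-5 - 1))))*(-368/99) = (42*(-3 + √((16 + 3)/(-6))))*(-368/99) = (42*(-3 + √(-⅙*19)))*(-368/99) = (42*(-3 + √(-19/6)))*(-368/99) = (42*(-3 + I*√114/6))*(-368/99) = (-126 + 7*I*√114)*(-368/99) = 5152/11 - 2576*I*√114/99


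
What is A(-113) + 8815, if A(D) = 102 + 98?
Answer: 9015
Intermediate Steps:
A(D) = 200
A(-113) + 8815 = 200 + 8815 = 9015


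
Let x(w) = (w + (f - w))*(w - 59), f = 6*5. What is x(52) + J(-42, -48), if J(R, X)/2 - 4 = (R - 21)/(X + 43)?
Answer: -884/5 ≈ -176.80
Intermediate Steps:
f = 30
J(R, X) = 8 + 2*(-21 + R)/(43 + X) (J(R, X) = 8 + 2*((R - 21)/(X + 43)) = 8 + 2*((-21 + R)/(43 + X)) = 8 + 2*(-21 + R)/(43 + X))
x(w) = -1770 + 30*w (x(w) = (w + (30 - w))*(w - 59) = 30*(-59 + w) = -1770 + 30*w)
x(52) + J(-42, -48) = (-1770 + 30*52) + 2*(151 - 42 + 4*(-48))/(43 - 48) = (-1770 + 1560) + 2*(151 - 42 - 192)/(-5) = -210 + 2*(-1/5)*(-83) = -210 + 166/5 = -884/5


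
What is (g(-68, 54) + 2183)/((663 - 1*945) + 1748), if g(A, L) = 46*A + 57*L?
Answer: 2133/1466 ≈ 1.4550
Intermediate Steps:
(g(-68, 54) + 2183)/((663 - 1*945) + 1748) = ((46*(-68) + 57*54) + 2183)/((663 - 1*945) + 1748) = ((-3128 + 3078) + 2183)/((663 - 945) + 1748) = (-50 + 2183)/(-282 + 1748) = 2133/1466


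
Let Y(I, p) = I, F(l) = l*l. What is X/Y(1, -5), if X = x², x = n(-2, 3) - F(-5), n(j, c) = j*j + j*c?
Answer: 729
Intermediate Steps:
F(l) = l²
n(j, c) = j² + c*j
x = -27 (x = -2*(3 - 2) - 1*(-5)² = -2*1 - 1*25 = -2 - 25 = -27)
X = 729 (X = (-27)² = 729)
X/Y(1, -5) = 729/1 = 1*729 = 729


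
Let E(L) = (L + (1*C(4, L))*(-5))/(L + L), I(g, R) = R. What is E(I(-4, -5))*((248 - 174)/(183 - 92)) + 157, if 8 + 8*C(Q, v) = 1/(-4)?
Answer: 457147/2912 ≈ 156.99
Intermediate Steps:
C(Q, v) = -33/32 (C(Q, v) = -1 + (⅛)/(-4) = -1 + (⅛)*(-¼) = -1 - 1/32 = -33/32)
E(L) = (165/32 + L)/(2*L) (E(L) = (L + (1*(-33/32))*(-5))/(L + L) = (L - 33/32*(-5))/((2*L)) = (L + 165/32)*(1/(2*L)) = (165/32 + L)*(1/(2*L)) = (165/32 + L)/(2*L))
E(I(-4, -5))*((248 - 174)/(183 - 92)) + 157 = ((1/64)*(165 + 32*(-5))/(-5))*((248 - 174)/(183 - 92)) + 157 = ((1/64)*(-⅕)*(165 - 160))*(74/91) + 157 = ((1/64)*(-⅕)*5)*(74*(1/91)) + 157 = -1/64*74/91 + 157 = -37/2912 + 157 = 457147/2912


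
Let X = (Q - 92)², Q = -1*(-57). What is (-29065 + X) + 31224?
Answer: 3384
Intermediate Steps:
Q = 57
X = 1225 (X = (57 - 92)² = (-35)² = 1225)
(-29065 + X) + 31224 = (-29065 + 1225) + 31224 = -27840 + 31224 = 3384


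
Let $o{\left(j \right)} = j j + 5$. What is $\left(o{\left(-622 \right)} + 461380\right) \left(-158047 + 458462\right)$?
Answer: $254832731635$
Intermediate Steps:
$o{\left(j \right)} = 5 + j^{2}$ ($o{\left(j \right)} = j^{2} + 5 = 5 + j^{2}$)
$\left(o{\left(-622 \right)} + 461380\right) \left(-158047 + 458462\right) = \left(\left(5 + \left(-622\right)^{2}\right) + 461380\right) \left(-158047 + 458462\right) = \left(\left(5 + 386884\right) + 461380\right) 300415 = \left(386889 + 461380\right) 300415 = 848269 \cdot 300415 = 254832731635$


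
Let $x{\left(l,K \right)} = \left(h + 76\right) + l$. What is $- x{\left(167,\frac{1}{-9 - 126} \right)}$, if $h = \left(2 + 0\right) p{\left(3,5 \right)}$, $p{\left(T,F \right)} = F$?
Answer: $-253$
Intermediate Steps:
$h = 10$ ($h = \left(2 + 0\right) 5 = 2 \cdot 5 = 10$)
$x{\left(l,K \right)} = 86 + l$ ($x{\left(l,K \right)} = \left(10 + 76\right) + l = 86 + l$)
$- x{\left(167,\frac{1}{-9 - 126} \right)} = - (86 + 167) = \left(-1\right) 253 = -253$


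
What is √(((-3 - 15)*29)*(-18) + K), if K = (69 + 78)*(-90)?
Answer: 3*I*√426 ≈ 61.919*I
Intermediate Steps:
K = -13230 (K = 147*(-90) = -13230)
√(((-3 - 15)*29)*(-18) + K) = √(((-3 - 15)*29)*(-18) - 13230) = √(-18*29*(-18) - 13230) = √(-522*(-18) - 13230) = √(9396 - 13230) = √(-3834) = 3*I*√426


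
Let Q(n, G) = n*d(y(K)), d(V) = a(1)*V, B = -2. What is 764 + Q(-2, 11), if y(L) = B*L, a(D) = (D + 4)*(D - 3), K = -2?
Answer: 844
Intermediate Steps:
a(D) = (-3 + D)*(4 + D) (a(D) = (4 + D)*(-3 + D) = (-3 + D)*(4 + D))
y(L) = -2*L
d(V) = -10*V (d(V) = (-12 + 1 + 1²)*V = (-12 + 1 + 1)*V = -10*V)
Q(n, G) = -40*n (Q(n, G) = n*(-(-20)*(-2)) = n*(-10*4) = n*(-40) = -40*n)
764 + Q(-2, 11) = 764 - 40*(-2) = 764 + 80 = 844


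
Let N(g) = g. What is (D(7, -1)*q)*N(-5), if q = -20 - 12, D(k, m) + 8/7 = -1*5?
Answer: -6880/7 ≈ -982.86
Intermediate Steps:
D(k, m) = -43/7 (D(k, m) = -8/7 - 1*5 = -8/7 - 5 = -43/7)
q = -32
(D(7, -1)*q)*N(-5) = -43/7*(-32)*(-5) = (1376/7)*(-5) = -6880/7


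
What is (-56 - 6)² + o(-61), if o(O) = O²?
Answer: 7565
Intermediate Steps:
(-56 - 6)² + o(-61) = (-56 - 6)² + (-61)² = (-62)² + 3721 = 3844 + 3721 = 7565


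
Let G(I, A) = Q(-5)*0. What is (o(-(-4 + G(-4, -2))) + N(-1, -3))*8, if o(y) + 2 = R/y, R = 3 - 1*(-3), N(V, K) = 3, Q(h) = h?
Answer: 20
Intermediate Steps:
G(I, A) = 0 (G(I, A) = -5*0 = 0)
R = 6 (R = 3 + 3 = 6)
o(y) = -2 + 6/y
(o(-(-4 + G(-4, -2))) + N(-1, -3))*8 = ((-2 + 6/((-(-4 + 0)))) + 3)*8 = ((-2 + 6/((-1*(-4)))) + 3)*8 = ((-2 + 6/4) + 3)*8 = ((-2 + 6*(¼)) + 3)*8 = ((-2 + 3/2) + 3)*8 = (-½ + 3)*8 = (5/2)*8 = 20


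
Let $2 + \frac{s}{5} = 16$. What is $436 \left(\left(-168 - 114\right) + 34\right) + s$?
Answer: $-108058$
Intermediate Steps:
$s = 70$ ($s = -10 + 5 \cdot 16 = -10 + 80 = 70$)
$436 \left(\left(-168 - 114\right) + 34\right) + s = 436 \left(\left(-168 - 114\right) + 34\right) + 70 = 436 \left(-282 + 34\right) + 70 = 436 \left(-248\right) + 70 = -108128 + 70 = -108058$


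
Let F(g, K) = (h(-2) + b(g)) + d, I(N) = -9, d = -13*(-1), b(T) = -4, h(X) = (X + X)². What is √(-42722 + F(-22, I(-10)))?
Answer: I*√42697 ≈ 206.63*I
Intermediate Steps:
h(X) = 4*X² (h(X) = (2*X)² = 4*X²)
d = 13
F(g, K) = 25 (F(g, K) = (4*(-2)² - 4) + 13 = (4*4 - 4) + 13 = (16 - 4) + 13 = 12 + 13 = 25)
√(-42722 + F(-22, I(-10))) = √(-42722 + 25) = √(-42697) = I*√42697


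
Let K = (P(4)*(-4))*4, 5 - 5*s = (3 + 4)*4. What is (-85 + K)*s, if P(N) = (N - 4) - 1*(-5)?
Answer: 759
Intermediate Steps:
s = -23/5 (s = 1 - (3 + 4)*4/5 = 1 - 7*4/5 = 1 - ⅕*28 = 1 - 28/5 = -23/5 ≈ -4.6000)
P(N) = 1 + N (P(N) = (-4 + N) + 5 = 1 + N)
K = -80 (K = ((1 + 4)*(-4))*4 = (5*(-4))*4 = -20*4 = -80)
(-85 + K)*s = (-85 - 80)*(-23/5) = -165*(-23/5) = 759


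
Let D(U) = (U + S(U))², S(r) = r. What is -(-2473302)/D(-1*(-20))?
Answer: 1236651/800 ≈ 1545.8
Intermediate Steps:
D(U) = 4*U² (D(U) = (U + U)² = (2*U)² = 4*U²)
-(-2473302)/D(-1*(-20)) = -(-2473302)/(4*(-1*(-20))²) = -(-2473302)/(4*20²) = -(-2473302)/(4*400) = -(-2473302)/1600 = -2571*(-481/800) = 1236651/800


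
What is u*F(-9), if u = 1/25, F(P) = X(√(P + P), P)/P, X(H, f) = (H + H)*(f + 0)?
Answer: 6*I*√2/25 ≈ 0.33941*I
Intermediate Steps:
X(H, f) = 2*H*f (X(H, f) = (2*H)*f = 2*H*f)
F(P) = 2*√2*√P (F(P) = (2*√(P + P)*P)/P = (2*√(2*P)*P)/P = (2*(√2*√P)*P)/P = (2*√2*P^(3/2))/P = 2*√2*√P)
u = 1/25 ≈ 0.040000
u*F(-9) = (2*√2*√(-9))/25 = (2*√2*(3*I))/25 = (6*I*√2)/25 = 6*I*√2/25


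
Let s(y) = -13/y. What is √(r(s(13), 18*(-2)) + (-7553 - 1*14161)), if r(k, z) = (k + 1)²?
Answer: I*√21714 ≈ 147.36*I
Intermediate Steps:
r(k, z) = (1 + k)²
√(r(s(13), 18*(-2)) + (-7553 - 1*14161)) = √((1 - 13/13)² + (-7553 - 1*14161)) = √((1 - 13*1/13)² + (-7553 - 14161)) = √((1 - 1)² - 21714) = √(0² - 21714) = √(0 - 21714) = √(-21714) = I*√21714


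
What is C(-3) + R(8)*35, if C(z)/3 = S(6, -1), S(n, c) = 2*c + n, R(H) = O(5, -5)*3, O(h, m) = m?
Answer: -513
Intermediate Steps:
R(H) = -15 (R(H) = -5*3 = -15)
S(n, c) = n + 2*c
C(z) = 12 (C(z) = 3*(6 + 2*(-1)) = 3*(6 - 2) = 3*4 = 12)
C(-3) + R(8)*35 = 12 - 15*35 = 12 - 525 = -513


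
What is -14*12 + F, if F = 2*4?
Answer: -160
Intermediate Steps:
F = 8
-14*12 + F = -14*12 + 8 = -168 + 8 = -160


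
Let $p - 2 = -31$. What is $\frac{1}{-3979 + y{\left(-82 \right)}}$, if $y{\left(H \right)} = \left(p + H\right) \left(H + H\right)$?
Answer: $\frac{1}{14225} \approx 7.0299 \cdot 10^{-5}$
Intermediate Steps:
$p = -29$ ($p = 2 - 31 = -29$)
$y{\left(H \right)} = 2 H \left(-29 + H\right)$ ($y{\left(H \right)} = \left(-29 + H\right) \left(H + H\right) = \left(-29 + H\right) 2 H = 2 H \left(-29 + H\right)$)
$\frac{1}{-3979 + y{\left(-82 \right)}} = \frac{1}{-3979 + 2 \left(-82\right) \left(-29 - 82\right)} = \frac{1}{-3979 + 2 \left(-82\right) \left(-111\right)} = \frac{1}{-3979 + 18204} = \frac{1}{14225}$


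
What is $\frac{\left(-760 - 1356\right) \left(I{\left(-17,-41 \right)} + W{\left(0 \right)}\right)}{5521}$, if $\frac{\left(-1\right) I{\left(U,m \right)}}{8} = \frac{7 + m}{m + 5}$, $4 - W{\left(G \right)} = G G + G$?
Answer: $\frac{67712}{49689} \approx 1.3627$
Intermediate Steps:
$W{\left(G \right)} = 4 - G - G^{2}$ ($W{\left(G \right)} = 4 - \left(G G + G\right) = 4 - \left(G^{2} + G\right) = 4 - \left(G + G^{2}\right) = 4 - G - G^{2}$)
$I{\left(U,m \right)} = - \frac{8 \left(7 + m\right)}{5 + m}$ ($I{\left(U,m \right)} = - 8 \frac{7 + m}{m + 5} = - 8 \frac{7 + m}{5 + m} = - \frac{8 \left(7 + m\right)}{5 + m}$)
$\frac{\left(-760 - 1356\right) \left(I{\left(-17,-41 \right)} + W{\left(0 \right)}\right)}{5521} = \frac{\left(-760 - 1356\right) \left(\frac{8 \left(-7 - -41\right)}{5 - 41} - -4\right)}{5521} = - 2116 \left(\frac{8 \left(-7 + 41\right)}{-36} + \left(4 + 0 - 0\right)\right) \frac{1}{5521} = - 2116 \left(8 \left(- \frac{1}{36}\right) 34 + \left(4 + 0 + 0\right)\right) \frac{1}{5521} = - 2116 \left(- \frac{68}{9} + 4\right) \frac{1}{5521} = \left(-2116\right) \left(- \frac{32}{9}\right) \frac{1}{5521} = \frac{67712}{9} \cdot \frac{1}{5521} = \frac{67712}{49689}$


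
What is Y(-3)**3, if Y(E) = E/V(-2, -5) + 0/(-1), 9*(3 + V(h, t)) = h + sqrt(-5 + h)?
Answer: 19683/(29 - I*sqrt(7))**3 ≈ 0.76757 + 0.21486*I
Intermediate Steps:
V(h, t) = -3 + h/9 + sqrt(-5 + h)/9 (V(h, t) = -3 + (h + sqrt(-5 + h))/9 = -3 + (h/9 + sqrt(-5 + h)/9) = -3 + h/9 + sqrt(-5 + h)/9)
Y(E) = E/(-29/9 + I*sqrt(7)/9) (Y(E) = E/(-3 + (1/9)*(-2) + sqrt(-5 - 2)/9) + 0/(-1) = E/(-3 - 2/9 + sqrt(-7)/9) + 0*(-1) = E/(-3 - 2/9 + (I*sqrt(7))/9) + 0 = E/(-3 - 2/9 + I*sqrt(7)/9) + 0 = E/(-29/9 + I*sqrt(7)/9) + 0 = E/(-29/9 + I*sqrt(7)/9))
Y(-3)**3 = (-261/848*(-3) - 9/848*I*(-3)*sqrt(7))**3 = (783/848 + 27*I*sqrt(7)/848)**3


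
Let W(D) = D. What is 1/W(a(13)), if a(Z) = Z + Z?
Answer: 1/26 ≈ 0.038462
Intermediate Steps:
a(Z) = 2*Z
1/W(a(13)) = 1/(2*13) = 1/26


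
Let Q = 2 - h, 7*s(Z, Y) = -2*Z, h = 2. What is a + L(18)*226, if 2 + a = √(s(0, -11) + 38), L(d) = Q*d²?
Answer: -2 + √38 ≈ 4.1644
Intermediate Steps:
s(Z, Y) = -2*Z/7 (s(Z, Y) = (-2*Z)/7 = -2*Z/7)
Q = 0 (Q = 2 - 1*2 = 2 - 2 = 0)
L(d) = 0 (L(d) = 0*d² = 0)
a = -2 + √38 (a = -2 + √(-2/7*0 + 38) = -2 + √(0 + 38) = -2 + √38 ≈ 4.1644)
a + L(18)*226 = (-2 + √38) + 0*226 = (-2 + √38) + 0 = -2 + √38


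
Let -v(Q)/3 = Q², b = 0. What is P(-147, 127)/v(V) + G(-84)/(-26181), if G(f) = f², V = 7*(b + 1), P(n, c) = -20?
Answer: -57068/427623 ≈ -0.13345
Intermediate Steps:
V = 7 (V = 7*(0 + 1) = 7*1 = 7)
v(Q) = -3*Q²
P(-147, 127)/v(V) + G(-84)/(-26181) = -20/((-3*7²)) + (-84)²/(-26181) = -20/((-3*49)) + 7056*(-1/26181) = -20/(-147) - 784/2909 = -20*(-1/147) - 784/2909 = 20/147 - 784/2909 = -57068/427623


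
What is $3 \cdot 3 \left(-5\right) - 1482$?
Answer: $-1527$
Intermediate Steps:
$3 \cdot 3 \left(-5\right) - 1482 = 9 \left(-5\right) - 1482 = -45 - 1482 = -1527$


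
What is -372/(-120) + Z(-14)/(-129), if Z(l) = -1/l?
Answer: 13994/4515 ≈ 3.0994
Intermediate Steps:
-372/(-120) + Z(-14)/(-129) = -372/(-120) - 1/(-14)/(-129) = -372*(-1/120) - 1*(-1/14)*(-1/129) = 31/10 + (1/14)*(-1/129) = 31/10 - 1/1806 = 13994/4515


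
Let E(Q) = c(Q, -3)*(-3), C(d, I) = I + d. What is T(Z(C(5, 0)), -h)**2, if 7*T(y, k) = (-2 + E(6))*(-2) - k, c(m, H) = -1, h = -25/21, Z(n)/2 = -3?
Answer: 4489/21609 ≈ 0.20774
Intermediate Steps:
Z(n) = -6 (Z(n) = 2*(-3) = -6)
h = -25/21 (h = -25*1/21 = -25/21 ≈ -1.1905)
E(Q) = 3 (E(Q) = -1*(-3) = 3)
T(y, k) = -2/7 - k/7 (T(y, k) = ((-2 + 3)*(-2) - k)/7 = (1*(-2) - k)/7 = (-2 - k)/7 = -2/7 - k/7)
T(Z(C(5, 0)), -h)**2 = (-2/7 - (-1)*(-25)/(7*21))**2 = (-2/7 - 1/7*25/21)**2 = (-2/7 - 25/147)**2 = (-67/147)**2 = 4489/21609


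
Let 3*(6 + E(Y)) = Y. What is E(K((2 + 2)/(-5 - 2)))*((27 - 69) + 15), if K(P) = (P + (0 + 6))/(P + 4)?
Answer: 591/4 ≈ 147.75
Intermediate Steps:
K(P) = (6 + P)/(4 + P) (K(P) = (P + 6)/(4 + P) = (6 + P)/(4 + P))
E(Y) = -6 + Y/3
E(K((2 + 2)/(-5 - 2)))*((27 - 69) + 15) = (-6 + ((6 + (2 + 2)/(-5 - 2))/(4 + (2 + 2)/(-5 - 2)))/3)*((27 - 69) + 15) = (-6 + ((6 + 4/(-7))/(4 + 4/(-7)))/3)*(-42 + 15) = (-6 + ((6 + 4*(-⅐))/(4 + 4*(-⅐)))/3)*(-27) = (-6 + ((6 - 4/7)/(4 - 4/7))/3)*(-27) = (-6 + ((38/7)/(24/7))/3)*(-27) = (-6 + ((7/24)*(38/7))/3)*(-27) = (-6 + (⅓)*(19/12))*(-27) = (-6 + 19/36)*(-27) = -197/36*(-27) = 591/4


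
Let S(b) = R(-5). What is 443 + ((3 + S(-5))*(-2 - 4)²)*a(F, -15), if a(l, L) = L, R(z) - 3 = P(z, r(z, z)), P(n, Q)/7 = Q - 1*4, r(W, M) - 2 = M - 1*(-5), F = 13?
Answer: 4763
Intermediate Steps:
r(W, M) = 7 + M (r(W, M) = 2 + (M - 1*(-5)) = 2 + (M + 5) = 2 + (5 + M) = 7 + M)
P(n, Q) = -28 + 7*Q (P(n, Q) = 7*(Q - 1*4) = 7*(Q - 4) = 7*(-4 + Q) = -28 + 7*Q)
R(z) = 24 + 7*z (R(z) = 3 + (-28 + 7*(7 + z)) = 3 + (-28 + (49 + 7*z)) = 3 + (21 + 7*z) = 24 + 7*z)
S(b) = -11 (S(b) = 24 + 7*(-5) = 24 - 35 = -11)
443 + ((3 + S(-5))*(-2 - 4)²)*a(F, -15) = 443 + ((3 - 11)*(-2 - 4)²)*(-15) = 443 - 8*(-6)²*(-15) = 443 - 8*36*(-15) = 443 - 288*(-15) = 443 + 4320 = 4763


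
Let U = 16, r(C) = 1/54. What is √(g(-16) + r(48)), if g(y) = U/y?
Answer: I*√318/18 ≈ 0.9907*I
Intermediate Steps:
r(C) = 1/54
g(y) = 16/y
√(g(-16) + r(48)) = √(16/(-16) + 1/54) = √(16*(-1/16) + 1/54) = √(-1 + 1/54) = √(-53/54) = I*√318/18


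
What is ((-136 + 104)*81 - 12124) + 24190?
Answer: 9474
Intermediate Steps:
((-136 + 104)*81 - 12124) + 24190 = (-32*81 - 12124) + 24190 = (-2592 - 12124) + 24190 = -14716 + 24190 = 9474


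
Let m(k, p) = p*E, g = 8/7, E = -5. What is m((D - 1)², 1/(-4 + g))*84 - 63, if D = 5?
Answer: 84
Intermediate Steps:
g = 8/7 (g = 8*(⅐) = 8/7 ≈ 1.1429)
m(k, p) = -5*p (m(k, p) = p*(-5) = -5*p)
m((D - 1)², 1/(-4 + g))*84 - 63 = -5/(-4 + 8/7)*84 - 63 = -5/(-20/7)*84 - 63 = -5*(-7/20)*84 - 63 = (7/4)*84 - 63 = 147 - 63 = 84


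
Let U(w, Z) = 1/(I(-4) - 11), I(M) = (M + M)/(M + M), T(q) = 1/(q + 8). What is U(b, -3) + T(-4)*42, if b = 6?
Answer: 52/5 ≈ 10.400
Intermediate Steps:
T(q) = 1/(8 + q)
I(M) = 1 (I(M) = (2*M)/((2*M)) = (2*M)*(1/(2*M)) = 1)
U(w, Z) = -⅒ (U(w, Z) = 1/(1 - 11) = 1/(-10) = -⅒)
U(b, -3) + T(-4)*42 = -⅒ + 42/(8 - 4) = -⅒ + 42/4 = -⅒ + (¼)*42 = -⅒ + 21/2 = 52/5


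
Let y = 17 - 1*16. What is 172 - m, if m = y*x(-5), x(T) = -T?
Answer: 167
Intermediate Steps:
y = 1 (y = 17 - 16 = 1)
m = 5 (m = 1*(-1*(-5)) = 1*5 = 5)
172 - m = 172 - 1*5 = 172 - 5 = 167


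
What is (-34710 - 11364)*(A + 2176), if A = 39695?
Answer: -1929164454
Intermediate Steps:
(-34710 - 11364)*(A + 2176) = (-34710 - 11364)*(39695 + 2176) = -46074*41871 = -1929164454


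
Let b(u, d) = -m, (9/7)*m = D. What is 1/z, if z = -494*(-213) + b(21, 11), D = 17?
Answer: 9/946879 ≈ 9.5049e-6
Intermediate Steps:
m = 119/9 (m = (7/9)*17 = 119/9 ≈ 13.222)
b(u, d) = -119/9 (b(u, d) = -1*119/9 = -119/9)
z = 946879/9 (z = -494*(-213) - 119/9 = 105222 - 119/9 = 946879/9 ≈ 1.0521e+5)
1/z = 1/(946879/9) = 9/946879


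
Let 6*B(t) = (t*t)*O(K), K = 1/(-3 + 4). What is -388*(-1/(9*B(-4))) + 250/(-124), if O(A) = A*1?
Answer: 1316/93 ≈ 14.151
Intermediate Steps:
K = 1 (K = 1/1 = 1)
O(A) = A
B(t) = t²/6 (B(t) = ((t*t)*1)/6 = (t²*1)/6 = t²/6)
-388*(-1/(9*B(-4))) + 250/(-124) = -388/((-3*(-4)²/2)) + 250/(-124) = -388/((-3*16/2)) + 250*(-1/124) = -388/((-9*8/3)) - 125/62 = -388/(-24) - 125/62 = -388*(-1/24) - 125/62 = 97/6 - 125/62 = 1316/93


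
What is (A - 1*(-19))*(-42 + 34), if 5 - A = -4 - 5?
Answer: -264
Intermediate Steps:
A = 14 (A = 5 - (-4 - 5) = 5 - 1*(-9) = 5 + 9 = 14)
(A - 1*(-19))*(-42 + 34) = (14 - 1*(-19))*(-42 + 34) = (14 + 19)*(-8) = 33*(-8) = -264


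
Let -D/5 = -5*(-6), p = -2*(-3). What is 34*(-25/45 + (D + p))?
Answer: -44234/9 ≈ -4914.9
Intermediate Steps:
p = 6
D = -150 (D = -(-25)*(-6) = -5*30 = -150)
34*(-25/45 + (D + p)) = 34*(-25/45 + (-150 + 6)) = 34*(-25*1/45 - 144) = 34*(-5/9 - 144) = 34*(-1301/9) = -44234/9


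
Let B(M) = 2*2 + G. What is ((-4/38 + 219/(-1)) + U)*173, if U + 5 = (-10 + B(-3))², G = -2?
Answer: -526266/19 ≈ -27698.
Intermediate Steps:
B(M) = 2 (B(M) = 2*2 - 2 = 4 - 2 = 2)
U = 59 (U = -5 + (-10 + 2)² = -5 + (-8)² = -5 + 64 = 59)
((-4/38 + 219/(-1)) + U)*173 = ((-4/38 + 219/(-1)) + 59)*173 = ((-4*1/38 + 219*(-1)) + 59)*173 = ((-2/19 - 219) + 59)*173 = (-4163/19 + 59)*173 = -3042/19*173 = -526266/19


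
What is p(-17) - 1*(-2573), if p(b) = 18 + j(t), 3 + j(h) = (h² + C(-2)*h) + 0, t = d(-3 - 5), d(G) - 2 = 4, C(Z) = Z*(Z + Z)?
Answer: 2672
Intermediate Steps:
C(Z) = 2*Z² (C(Z) = Z*(2*Z) = 2*Z²)
d(G) = 6 (d(G) = 2 + 4 = 6)
t = 6
j(h) = -3 + h² + 8*h (j(h) = -3 + ((h² + (2*(-2)²)*h) + 0) = -3 + ((h² + (2*4)*h) + 0) = -3 + ((h² + 8*h) + 0) = -3 + (h² + 8*h) = -3 + h² + 8*h)
p(b) = 99 (p(b) = 18 + (-3 + 6² + 8*6) = 18 + (-3 + 36 + 48) = 18 + 81 = 99)
p(-17) - 1*(-2573) = 99 - 1*(-2573) = 99 + 2573 = 2672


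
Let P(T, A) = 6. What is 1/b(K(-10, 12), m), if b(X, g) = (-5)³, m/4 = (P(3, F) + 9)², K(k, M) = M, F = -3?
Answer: -1/125 ≈ -0.0080000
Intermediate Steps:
m = 900 (m = 4*(6 + 9)² = 4*15² = 4*225 = 900)
b(X, g) = -125
1/b(K(-10, 12), m) = 1/(-125) = -1/125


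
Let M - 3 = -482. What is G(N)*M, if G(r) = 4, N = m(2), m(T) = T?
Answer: -1916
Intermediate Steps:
N = 2
M = -479 (M = 3 - 482 = -479)
G(N)*M = 4*(-479) = -1916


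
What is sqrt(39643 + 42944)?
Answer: sqrt(82587) ≈ 287.38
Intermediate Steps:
sqrt(39643 + 42944) = sqrt(82587)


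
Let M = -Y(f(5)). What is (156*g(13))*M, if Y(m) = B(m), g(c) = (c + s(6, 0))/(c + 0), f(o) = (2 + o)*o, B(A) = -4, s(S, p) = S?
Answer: 912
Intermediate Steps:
f(o) = o*(2 + o)
g(c) = (6 + c)/c (g(c) = (c + 6)/(c + 0) = (6 + c)/c)
Y(m) = -4
M = 4 (M = -1*(-4) = 4)
(156*g(13))*M = (156*((6 + 13)/13))*4 = (156*((1/13)*19))*4 = (156*(19/13))*4 = 228*4 = 912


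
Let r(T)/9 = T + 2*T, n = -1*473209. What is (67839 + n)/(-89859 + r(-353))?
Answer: 40537/9939 ≈ 4.0786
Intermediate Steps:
n = -473209
r(T) = 27*T (r(T) = 9*(T + 2*T) = 9*(3*T) = 27*T)
(67839 + n)/(-89859 + r(-353)) = (67839 - 473209)/(-89859 + 27*(-353)) = -405370/(-89859 - 9531) = -405370/(-99390) = -405370*(-1/99390) = 40537/9939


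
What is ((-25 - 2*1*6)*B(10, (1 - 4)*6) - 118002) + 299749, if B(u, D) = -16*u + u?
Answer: 187297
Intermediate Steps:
B(u, D) = -15*u
((-25 - 2*1*6)*B(10, (1 - 4)*6) - 118002) + 299749 = ((-25 - 2*1*6)*(-15*10) - 118002) + 299749 = ((-25 - 2*6)*(-150) - 118002) + 299749 = ((-25 - 12)*(-150) - 118002) + 299749 = (-37*(-150) - 118002) + 299749 = (5550 - 118002) + 299749 = -112452 + 299749 = 187297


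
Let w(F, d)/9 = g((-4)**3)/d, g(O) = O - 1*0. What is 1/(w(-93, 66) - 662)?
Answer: -11/7378 ≈ -0.0014909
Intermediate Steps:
g(O) = O (g(O) = O + 0 = O)
w(F, d) = -576/d (w(F, d) = 9*((-4)**3/d) = 9*(-64/d) = -576/d)
1/(w(-93, 66) - 662) = 1/(-576/66 - 662) = 1/(-576*1/66 - 662) = 1/(-96/11 - 662) = 1/(-7378/11) = -11/7378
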